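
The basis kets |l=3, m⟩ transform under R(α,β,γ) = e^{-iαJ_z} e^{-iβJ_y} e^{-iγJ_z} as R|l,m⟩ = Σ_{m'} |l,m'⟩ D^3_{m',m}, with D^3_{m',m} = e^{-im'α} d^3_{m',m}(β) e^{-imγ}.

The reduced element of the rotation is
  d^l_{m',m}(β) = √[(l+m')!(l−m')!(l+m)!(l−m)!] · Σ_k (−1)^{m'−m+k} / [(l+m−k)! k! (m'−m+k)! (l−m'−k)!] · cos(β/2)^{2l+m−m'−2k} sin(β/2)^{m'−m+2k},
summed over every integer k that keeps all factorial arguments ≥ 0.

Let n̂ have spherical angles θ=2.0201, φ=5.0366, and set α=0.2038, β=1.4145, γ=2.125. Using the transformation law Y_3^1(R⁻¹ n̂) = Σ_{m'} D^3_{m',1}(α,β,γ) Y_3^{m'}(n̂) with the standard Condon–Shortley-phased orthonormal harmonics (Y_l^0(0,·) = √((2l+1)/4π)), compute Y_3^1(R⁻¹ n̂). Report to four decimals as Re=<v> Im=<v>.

Need the full column D^3_{m',1} for m'=−3..3 at α=0.2038, β=1.4145, γ=2.1250.
cos(β/2)=0.760152, sin(β/2)=0.649746
d^3_{-3,1}: single k=4 term ⇒ +0.398860;  D = +0.022801-0.398207i
d^3_{-2,1}: k∈[3..4] ⇒ +0.762011 -0.278367 = +0.483644;  D = -0.070650-0.478456i
d^3_{-1,1}: k∈[2..4] ⇒ +0.845744 -0.823881 +0.075242 = +0.097106;  D = -0.033334-0.091205i
d^3_{0,1}: k∈[1..3] ⇒ +0.571262 -1.252111 +0.304936 = -0.375914;  D = +0.197831+0.319647i
d^3_{1,1}: k∈[0..2] ⇒ +0.192931 -1.127659 +0.617911 = -0.316818;  D = +0.217804+0.230076i
d^3_{2,1}: k∈[0..1] ⇒ -0.521488 +0.762011 = +0.240522;  D = -0.197282-0.137589i
d^3_{3,1}: single k=0 term ⇒ +0.545925;  D = -0.501720-0.215202i
Y_3^{m'}(θ=2.0201,φ=5.0366) and Σ D·Y over m':
  (+0.0228-0.3982i)·(-0.2520-0.1717i)  (-0.0707-0.4785i)·(+0.2871-0.2175i)  (-0.0333-0.0912i)·(-0.0053-0.0157i)  (+0.1978+0.3196i)·(+0.3334+0.0000i)  (+0.2178+0.2301i)·(+0.0053-0.0157i)  (-0.1973-0.1376i)·(+0.2871+0.2175i)  (-0.5017-0.2152i)·(+0.2520-0.1717i)
Y_3^1(R⁻¹ n̂) = -0.319096+0.029329i

Re=-0.3191 Im=0.0293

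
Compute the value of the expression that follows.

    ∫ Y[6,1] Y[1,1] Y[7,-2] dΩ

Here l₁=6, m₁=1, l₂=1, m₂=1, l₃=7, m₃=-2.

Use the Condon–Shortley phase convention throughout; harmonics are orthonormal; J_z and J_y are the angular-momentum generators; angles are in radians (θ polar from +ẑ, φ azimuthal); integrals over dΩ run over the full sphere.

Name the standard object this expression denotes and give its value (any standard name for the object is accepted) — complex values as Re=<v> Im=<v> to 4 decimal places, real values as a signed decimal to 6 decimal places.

This is a Gaunt coefficient — the integral of a triple product of spherical harmonics over the sphere.
m-sum 0 ✓  L=14 even ✓  5≤7≤7 ✓
Π(2lᵢ+1) = 13×3×15 = 585
triangle coeff Δ(6,1,7) = 1/1365
Σ_t [0,0]: t=0:+1/518400 = 1/518400
(3j)²=7/195 [(6 1 7; 0 0 0)], sign=-1
Σ_t [0,0]: t=0:+1/1209600 = 1/1209600
(3j)²=12/455 [(6 1 7; 1 1 -2)], sign=-1
⇒ 4πI² = 36/65
I = (+1)√(36/65/(4π)) = 0.20993732

Gaunt coefficient, +0.209937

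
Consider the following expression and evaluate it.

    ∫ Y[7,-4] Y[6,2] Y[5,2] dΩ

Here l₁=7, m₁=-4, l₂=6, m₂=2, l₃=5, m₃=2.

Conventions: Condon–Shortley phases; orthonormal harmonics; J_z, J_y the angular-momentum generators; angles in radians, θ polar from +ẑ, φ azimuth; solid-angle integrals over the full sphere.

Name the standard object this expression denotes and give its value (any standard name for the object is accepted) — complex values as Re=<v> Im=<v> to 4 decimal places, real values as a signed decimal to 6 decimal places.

Gaunt coefficient, +0.116075

This is a Gaunt coefficient — the integral of a triple product of spherical harmonics over the sphere.
Rules hold: Σm=0, L=18 even, 1≤5≤13.
N = 15·13·11 = 2145
Δ = 8!·6!·4!/19! = 1/174594420
Racah Σ t=2..6: t=2:+1/4147200 t=3:−1/207360 t=4:+1/82944 t=5:−1/207360 t=6:+1/4147200 = 1/345600
⇒ 3j(7 6 5; 0 0 0)² = 420/46189, sgn -1
Racah Σ t=5..8: t=5:−1/3110400 t=6:+1/691200 t=7:−1/1451520 t=8:+1/34836480 = 1/2150400
⇒ 3j(7 6 5; -4 2 2)² = 729/83980, sgn -1
4πI² = N·(3j₀)²·(3jₘ)² = 229635/1356277
I = +1·√(0.169313/4π) = 0.11607533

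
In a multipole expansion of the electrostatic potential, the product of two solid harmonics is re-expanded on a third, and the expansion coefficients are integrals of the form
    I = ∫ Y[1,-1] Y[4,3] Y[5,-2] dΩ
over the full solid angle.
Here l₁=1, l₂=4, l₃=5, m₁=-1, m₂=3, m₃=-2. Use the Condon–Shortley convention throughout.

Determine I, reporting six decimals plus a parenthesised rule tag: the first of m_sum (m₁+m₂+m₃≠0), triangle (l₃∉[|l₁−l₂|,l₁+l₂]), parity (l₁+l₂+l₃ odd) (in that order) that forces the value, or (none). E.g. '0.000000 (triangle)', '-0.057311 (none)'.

0.085055 (none)

Rules hold: Σm=0, L=10 even, 3≤5≤5.
N = 3·9·11 = 297
Δ = 0!·2!·8!/11! = 1/495
Racah Σ t=0..0: t=0:+1/576 = 1/576
⇒ 3j(1 4 5; 0 0 0)² = 5/99, sgn -1
Racah Σ t=0..0: t=0:+1/10080 = 1/10080
⇒ 3j(1 4 5; -1 3 -2)² = 1/165, sgn -1
4πI² = N·(3j₀)²·(3jₘ)² = 1/11
I = +1·√(0.0909091/4π) = 0.08505478
No selection rule forces the value: the integral is nonzero (none).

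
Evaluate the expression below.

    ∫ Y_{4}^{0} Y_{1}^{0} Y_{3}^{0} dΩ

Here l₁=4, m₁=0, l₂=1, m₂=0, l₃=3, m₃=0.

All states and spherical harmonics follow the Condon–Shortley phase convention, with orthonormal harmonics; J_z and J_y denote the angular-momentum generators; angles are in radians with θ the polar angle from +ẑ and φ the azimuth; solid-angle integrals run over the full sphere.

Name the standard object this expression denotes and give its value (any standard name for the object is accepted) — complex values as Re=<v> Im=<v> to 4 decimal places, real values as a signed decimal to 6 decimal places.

Gaunt coefficient, +0.246233

This is a Gaunt coefficient — the integral of a triple product of spherical harmonics over the sphere.
Checks pass: Σm=0; 8 even; l₃=3∈[3,5].
(2·4+1)(2·1+1)(2·3+1) = 189
Δ: 2! 6! 0! / 9! → 1/252
sum: t=1:−1/36 = -1/36
3j²(4 1 3; 0 0 0) = Δ·Π!·Σ² = 4/63  (sign +1)
(m-triple is (0,0,0) — same symbol as above.)
combine: 4πI² = 189·4/63·4/63 = 16/21
take √, sign +1: I = 0.24623252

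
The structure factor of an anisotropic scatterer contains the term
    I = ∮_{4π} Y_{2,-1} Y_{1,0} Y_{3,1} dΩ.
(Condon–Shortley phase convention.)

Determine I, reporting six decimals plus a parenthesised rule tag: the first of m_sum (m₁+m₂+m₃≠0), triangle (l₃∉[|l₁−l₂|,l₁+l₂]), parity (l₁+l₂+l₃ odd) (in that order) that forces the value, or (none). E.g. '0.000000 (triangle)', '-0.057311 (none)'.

Checks pass: Σm=0; 6 even; l₃=3∈[1,3].
(2·2+1)(2·1+1)(2·3+1) = 105
Δ: 0! 4! 2! / 7! → 1/105
sum: t=0:+1/4 = 1/4
3j²(2 1 3; 0 0 0) = Δ·Π!·Σ² = 3/35  (sign -1)
sum: t=0:+1/6 = 1/6
3j²(2 1 3; -1 0 1) = Δ·Π!·Σ² = 8/105  (sign +1)
combine: 4πI² = 105·3/35·8/105 = 24/35
take √, sign -1: I = -0.23359668
No selection rule forces the value: the integral is nonzero (none).

-0.233597 (none)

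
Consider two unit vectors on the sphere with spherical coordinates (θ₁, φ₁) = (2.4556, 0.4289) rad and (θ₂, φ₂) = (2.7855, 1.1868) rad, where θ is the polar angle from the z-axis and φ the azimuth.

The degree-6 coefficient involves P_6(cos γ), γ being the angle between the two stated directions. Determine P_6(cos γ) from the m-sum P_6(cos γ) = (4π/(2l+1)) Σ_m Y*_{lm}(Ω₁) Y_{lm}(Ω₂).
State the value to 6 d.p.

-0.310458

Addition theorem: P_6(cos γ) = (4π/13) Σ_m Y*_{lm}(Ω₁) Y_{lm}(Ω₂), m = −6…6:
  [-6]  conj(Y_{6,-6})(Ω₁) = -0.02630 + 0.01679j ; Y_{6,-6}(Ω₂) = 0.00058 - 0.00064j ; Δ = -0.00000 + 0.00003j
  [-5]  conj(Y_{6,-5})(Ω₁) = 0.07167 - 0.11092j ; Y_{6,-5}(Ω₂) = -0.00759 - 0.00276j ; Δ = -0.00085 + 0.00064j
  [-4]  conj(Y_{6,-4})(Ω₁) = -0.04630 + 0.31753j ; Y_{6,-4}(Ω₂) = 0.00159 + 0.04562j ; Δ = -0.01456 - 0.00161j
  [-3]  conj(Y_{6,-3})(Ω₁) = -0.12878 - 0.44102j ; Y_{6,-3}(Ω₂) = 0.15746 - 0.07009j ; Δ = -0.05119 - 0.06042j
  [-2]  conj(Y_{6,-2})(Ω₁) = 0.17550 + 0.20295j ; Y_{6,-2}(Ω₂) = -0.30334 - 0.29296j ; Δ = 0.00622 - 0.11298j
  [-1]  conj(Y_{6,-1})(Ω₁) = 0.20787 + 0.09506j ; Y_{6,-1}(Ω₂) = -0.20738 + 0.51324j ; Δ = -0.09189 + 0.08697j
  [+0]  conj(Y_{6,0})(Ω₁) = -0.34801 + 0.00000j ; Y_{6,0}(Ω₂) = 0.04774 + 0.00000j ; Δ = -0.01661 + 0.00000j
  [+1]  conj(Y_{6,1})(Ω₁) = -0.20787 + 0.09506j ; Y_{6,1}(Ω₂) = 0.20738 + 0.51324j ; Δ = -0.09189 - 0.08697j
  [+2]  conj(Y_{6,2})(Ω₁) = 0.17550 - 0.20295j ; Y_{6,2}(Ω₂) = -0.30334 + 0.29296j ; Δ = 0.00622 + 0.11298j
  [+3]  conj(Y_{6,3})(Ω₁) = 0.12878 - 0.44102j ; Y_{6,3}(Ω₂) = -0.15746 - 0.07009j ; Δ = -0.05119 + 0.06042j
  [+4]  conj(Y_{6,4})(Ω₁) = -0.04630 - 0.31753j ; Y_{6,4}(Ω₂) = 0.00159 - 0.04562j ; Δ = -0.01456 + 0.00161j
  [+5]  conj(Y_{6,5})(Ω₁) = -0.07167 - 0.11092j ; Y_{6,5}(Ω₂) = 0.00759 - 0.00276j ; Δ = -0.00085 - 0.00064j
  [+6]  conj(Y_{6,6})(Ω₁) = -0.02630 - 0.01679j ; Y_{6,6}(Ω₂) = 0.00058 + 0.00064j ; Δ = -0.00000 - 0.00003j
Total Σ_m = -0.32117 + 0.00000j. Multiply by 0.966644: -0.31046 + 0.00000j. P_6(cos γ) = -0.310458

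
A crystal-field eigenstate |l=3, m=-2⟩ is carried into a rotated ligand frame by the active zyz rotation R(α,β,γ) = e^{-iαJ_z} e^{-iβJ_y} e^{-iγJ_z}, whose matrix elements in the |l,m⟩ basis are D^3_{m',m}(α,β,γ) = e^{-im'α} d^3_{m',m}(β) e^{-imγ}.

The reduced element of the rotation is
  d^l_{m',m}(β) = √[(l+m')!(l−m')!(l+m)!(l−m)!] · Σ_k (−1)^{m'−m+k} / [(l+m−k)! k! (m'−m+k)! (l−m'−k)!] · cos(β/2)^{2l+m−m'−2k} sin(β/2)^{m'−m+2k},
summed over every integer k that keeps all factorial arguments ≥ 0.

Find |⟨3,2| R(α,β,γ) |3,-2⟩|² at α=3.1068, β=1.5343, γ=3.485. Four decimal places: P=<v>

P=0.2397

D^3_{2,-2}(3.1068,1.5343,3.4850) = e^{-i·2·3.1068}·d^3_{2,-2}(1.5343)·e^{-i·-2·3.4850}. Compute d first:
c=cos(1.534300/2)=0.719892, s=sin(1.534300/2)=0.694086; N=√[120·1·1·120]=120.000000
The bounds max(0,m−m')=0 and min(l+m,l−m')=1 give 2 terms
  k=0: (−1)^4·120.0000/(24)·0.7199^2·0.6941^4 = +0.601393
  k=1: (−1)^5·120.0000/(120)·0.7199^0·0.6941^6 = -0.111810
d^3_{2,-2}(1.5343) = +0.601393 -0.111810 = +0.489583
|D^3_{2,-2}|² = |d^3_{2,-2}(β)|² = (+0.489583)² = 0.239692 (the z-rotation phases have unit modulus)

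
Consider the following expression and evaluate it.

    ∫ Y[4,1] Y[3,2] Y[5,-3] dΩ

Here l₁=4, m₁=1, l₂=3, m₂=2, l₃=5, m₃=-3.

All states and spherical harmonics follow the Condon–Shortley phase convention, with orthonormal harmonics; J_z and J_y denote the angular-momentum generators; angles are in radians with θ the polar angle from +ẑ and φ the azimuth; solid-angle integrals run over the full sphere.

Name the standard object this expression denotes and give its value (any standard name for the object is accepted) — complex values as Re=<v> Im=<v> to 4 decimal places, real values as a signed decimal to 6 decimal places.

This is a Gaunt coefficient — the integral of a triple product of spherical harmonics over the sphere.
Rules hold: Σm=0, L=12 even, 1≤5≤7.
N = 9·7·11 = 693
Δ = 2!·6!·4!/13! = 1/180180
Racah Σ t=0..2: t=0:+1/576 t=1:−1/144 t=2:+1/576 = -1/288
⇒ 3j(4 3 5; 0 0 0)² = 20/1001, sgn +1
Racah Σ t=1..2: t=1:−1/1152 t=2:+1/1440 = -1/5760
⇒ 3j(4 3 5; 1 2 -3)² = 1/858, sgn -1
4πI² = N·(3j₀)²·(3jₘ)² = 30/1859
I = -1·√(0.0161377/4π) = -0.03583571

Gaunt coefficient, -0.035836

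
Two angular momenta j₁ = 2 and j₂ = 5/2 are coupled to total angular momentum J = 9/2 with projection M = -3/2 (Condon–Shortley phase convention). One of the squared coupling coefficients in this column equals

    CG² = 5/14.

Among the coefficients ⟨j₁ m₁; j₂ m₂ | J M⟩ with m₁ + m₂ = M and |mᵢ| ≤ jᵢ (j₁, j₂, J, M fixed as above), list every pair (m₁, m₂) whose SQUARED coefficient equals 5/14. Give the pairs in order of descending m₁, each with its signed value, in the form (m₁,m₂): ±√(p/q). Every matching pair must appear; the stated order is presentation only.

Admissible pairs with m₁+m₂ = M = -3/2: (-2,1/2), (-1,-1/2), (0,-3/2), (1,-5/2)
  (m₁,m₂)=(1,-5/2): CG² = 1/21, CG = +√(1/21)
  (m₁,m₂)=(0,-3/2): CG² = 5/14, CG = +√(5/14)   ← matches the target
  (m₁,m₂)=(-1,-1/2): CG² = 10/21, CG = +√(10/21)
  (m₁,m₂)=(-2,1/2): CG² = 5/42, CG = +√(5/42)
Pairs with CG² = 5/14: (0,-3/2): +√(5/14)

(0,-3/2): +√(5/14)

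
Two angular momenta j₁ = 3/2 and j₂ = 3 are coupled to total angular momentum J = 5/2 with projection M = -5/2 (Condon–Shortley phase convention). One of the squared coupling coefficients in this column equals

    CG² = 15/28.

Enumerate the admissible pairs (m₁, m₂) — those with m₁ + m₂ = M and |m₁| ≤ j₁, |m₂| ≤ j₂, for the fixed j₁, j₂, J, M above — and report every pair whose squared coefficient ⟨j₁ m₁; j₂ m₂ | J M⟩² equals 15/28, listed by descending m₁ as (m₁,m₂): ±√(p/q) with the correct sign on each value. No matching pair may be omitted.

Admissible pairs with m₁+m₂ = M = -5/2: (-3/2,-1), (-1/2,-2), (1/2,-3)
  (m₁,m₂)=(1/2,-3): CG² = 15/28, CG = +√(15/28)   ← matches the target
  (m₁,m₂)=(-1/2,-2): CG² = 5/14, CG = −√(5/14)
  (m₁,m₂)=(-3/2,-1): CG² = 3/28, CG = +√(3/28)
Pairs with CG² = 15/28: (1/2,-3): +√(15/28)

(1/2,-3): +√(15/28)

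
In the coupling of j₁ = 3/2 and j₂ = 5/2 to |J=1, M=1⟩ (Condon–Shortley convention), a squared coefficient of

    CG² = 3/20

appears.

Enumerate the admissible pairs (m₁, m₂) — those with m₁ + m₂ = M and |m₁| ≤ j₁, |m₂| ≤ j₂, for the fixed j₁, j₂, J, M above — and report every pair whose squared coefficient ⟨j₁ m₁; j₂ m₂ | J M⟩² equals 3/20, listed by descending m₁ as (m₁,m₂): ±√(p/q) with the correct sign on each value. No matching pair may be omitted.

Admissible pairs with m₁+m₂ = M = 1: (-3/2,5/2), (-1/2,3/2), (1/2,1/2), (3/2,-1/2)
  (m₁,m₂)=(3/2,-1/2): CG² = 1/20, CG = +√(1/20)
  (m₁,m₂)=(1/2,1/2): CG² = 3/20, CG = −√(3/20)   ← matches the target
  (m₁,m₂)=(-1/2,3/2): CG² = 3/10, CG = +√(3/10)
  (m₁,m₂)=(-3/2,5/2): CG² = 1/2, CG = −√(1/2)
Pairs with CG² = 3/20: (1/2,1/2): −√(3/20)

(1/2,1/2): −√(3/20)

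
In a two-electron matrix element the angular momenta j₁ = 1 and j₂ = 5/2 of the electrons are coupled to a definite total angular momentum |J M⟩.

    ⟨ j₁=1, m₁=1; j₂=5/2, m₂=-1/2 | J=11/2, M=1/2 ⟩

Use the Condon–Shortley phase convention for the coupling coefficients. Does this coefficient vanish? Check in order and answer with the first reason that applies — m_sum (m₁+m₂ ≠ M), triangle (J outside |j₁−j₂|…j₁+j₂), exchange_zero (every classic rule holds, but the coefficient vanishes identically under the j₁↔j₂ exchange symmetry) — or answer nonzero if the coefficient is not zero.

m-sum: m₁+m₂ = 1+(-1/2) = 1/2, M = 1/2  ✓
triangle: need |j₁−j₂| ≤ J ≤ j₁+j₂, i.e. J ∈ [3/2, 7/2]; J = 11/2 is outside ✗ ⇒ coefficient is 0

triangle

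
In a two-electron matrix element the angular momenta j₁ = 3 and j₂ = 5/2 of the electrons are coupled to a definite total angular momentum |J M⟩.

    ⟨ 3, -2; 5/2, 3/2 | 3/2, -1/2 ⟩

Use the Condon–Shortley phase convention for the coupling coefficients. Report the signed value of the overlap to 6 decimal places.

√[4·4!2!1!/8! · 1!5!4!1!1!2!] = √(192/7)
  +(−1)^3/∏(3,1,2,1,0,0)! = -1/12  (running -1/12)
  +(−1)^4/∏(4,0,1,0,1,1)! = 1/24  (running -1/24)
⟨..|..⟩ = √(192/7)·(-1/24) = -0.218218

-0.218218  (= −√(1/21))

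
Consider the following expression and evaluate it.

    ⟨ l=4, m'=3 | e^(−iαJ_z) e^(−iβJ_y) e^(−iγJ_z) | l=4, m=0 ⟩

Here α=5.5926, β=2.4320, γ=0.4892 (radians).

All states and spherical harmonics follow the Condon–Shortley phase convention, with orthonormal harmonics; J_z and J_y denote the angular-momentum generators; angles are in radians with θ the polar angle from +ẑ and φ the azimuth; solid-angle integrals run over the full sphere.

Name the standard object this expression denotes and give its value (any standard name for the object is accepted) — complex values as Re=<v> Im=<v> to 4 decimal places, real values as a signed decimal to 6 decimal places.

This is a Wigner D-matrix element — the rotation-matrix element ⟨l m'| R(α,β,γ) |l m⟩ in the angular-momentum basis.
Split into d^4_{3,0}(β=2.4320) × two z-phases.
With c≡cos(β/2)=0.347399 and s≡sin(β/2)=0.937717, N=[5040·1·24·24]^{1/2}=1703.830978
The bounds max(0,m−m')=0 and min(l+m,l−m')=1 give 2 terms
  k=0: (−1)^3·1703.8310/(144)·0.3474^5·0.9377^3 = -0.049366
  k=1: (−1)^4·1703.8310/(144)·0.3474^3·0.9377^5 = +0.359675
d^4_{3,0}(2.4320) = -0.049366 +0.359675 = +0.310310
D = (-0.480267+0.877122i)·(+0.310310)·(+1.000000+0.000000i) = -0.149032+0.272180i

Wigner D-matrix element, Re=-0.1490 Im=0.2722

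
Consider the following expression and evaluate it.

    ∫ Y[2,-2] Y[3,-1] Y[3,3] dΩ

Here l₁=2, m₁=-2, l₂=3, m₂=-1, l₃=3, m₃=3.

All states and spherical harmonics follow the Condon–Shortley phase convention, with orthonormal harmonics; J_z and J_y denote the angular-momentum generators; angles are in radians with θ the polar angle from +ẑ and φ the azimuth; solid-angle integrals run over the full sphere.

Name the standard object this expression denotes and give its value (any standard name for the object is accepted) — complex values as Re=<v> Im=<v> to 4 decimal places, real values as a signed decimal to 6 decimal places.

This is a Gaunt coefficient — the integral of a triple product of spherical harmonics over the sphere.
Rules hold: Σm=0, L=8 even, 1≤3≤5.
N = 5·7·7 = 245
Δ = 2!·2!·4!/9! = 1/3780
Racah Σ t=0..2: t=0:+1/24 t=1:−1/4 t=2:+1/24 = -1/6
⇒ 3j(2 3 3; 0 0 0)² = 4/105, sgn +1
Racah Σ t=2..2: t=2:+1/96 = 1/96
⇒ 3j(2 3 3; -2 -1 3)² = 1/42, sgn +1
4πI² = N·(3j₀)²·(3jₘ)² = 2/9
I = +1·√(0.222222/4π) = 0.13298076

Gaunt coefficient, +0.132981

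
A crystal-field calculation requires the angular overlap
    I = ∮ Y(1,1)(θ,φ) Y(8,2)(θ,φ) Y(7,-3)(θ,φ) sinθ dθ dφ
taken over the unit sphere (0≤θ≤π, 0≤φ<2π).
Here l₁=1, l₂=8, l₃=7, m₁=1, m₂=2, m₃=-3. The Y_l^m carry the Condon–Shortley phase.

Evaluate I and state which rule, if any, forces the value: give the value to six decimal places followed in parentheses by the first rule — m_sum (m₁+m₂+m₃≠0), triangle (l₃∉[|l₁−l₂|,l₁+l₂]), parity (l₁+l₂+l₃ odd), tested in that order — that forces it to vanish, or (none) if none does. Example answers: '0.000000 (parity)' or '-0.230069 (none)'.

0.118504 (none)

m-sum 0 ✓  L=16 even ✓  7≤7≤9 ✓
Π(2lᵢ+1) = 3×17×15 = 765
triangle coeff Δ(1,8,7) = 1/2040
Σ_t [1,1]: t=1:−1/25401600 = -1/25401600
(3j)²=8/255 [(1 8 7; 0 0 0)], sign=+1
Σ_t [0,0]: t=0:+1/174182400 = 1/174182400
(3j)²=1/136 [(1 8 7; 1 2 -3)], sign=+1
⇒ 4πI² = 3/17
I = (+1)√(3/17/(4π)) = 0.11850352
No selection rule forces the value: the integral is nonzero (none).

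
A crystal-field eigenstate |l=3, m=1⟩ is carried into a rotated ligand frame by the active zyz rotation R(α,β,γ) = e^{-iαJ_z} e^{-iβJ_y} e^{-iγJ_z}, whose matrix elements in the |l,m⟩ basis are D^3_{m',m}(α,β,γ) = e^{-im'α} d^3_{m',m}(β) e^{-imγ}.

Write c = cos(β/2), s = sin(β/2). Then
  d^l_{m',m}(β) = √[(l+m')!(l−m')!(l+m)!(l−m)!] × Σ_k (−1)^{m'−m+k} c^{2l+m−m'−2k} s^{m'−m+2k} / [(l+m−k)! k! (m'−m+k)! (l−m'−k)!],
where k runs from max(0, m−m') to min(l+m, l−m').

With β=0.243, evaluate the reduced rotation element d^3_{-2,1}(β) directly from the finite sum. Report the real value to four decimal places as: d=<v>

d=0.0109

d^3_{-2,1}(β=0.2430) via the finite sum:
c=cos(0.243000/2)=0.992628, s=sin(0.243000/2)=0.121201; N=√[1·120·24·2]=75.894664
k: max(0,(1)−(-2))=3 … min(3+(1),3−(-2))=4
  k=3: (−1)^0·75.8947/(12)·0.9926^3·0.1212^3 = +0.011013
  k=4: (−1)^1·75.8947/(24)·0.9926^1·0.1212^5 = -0.000082
d^3_{-2,1}(0.2430) = +0.011013 -0.000082 = +0.010931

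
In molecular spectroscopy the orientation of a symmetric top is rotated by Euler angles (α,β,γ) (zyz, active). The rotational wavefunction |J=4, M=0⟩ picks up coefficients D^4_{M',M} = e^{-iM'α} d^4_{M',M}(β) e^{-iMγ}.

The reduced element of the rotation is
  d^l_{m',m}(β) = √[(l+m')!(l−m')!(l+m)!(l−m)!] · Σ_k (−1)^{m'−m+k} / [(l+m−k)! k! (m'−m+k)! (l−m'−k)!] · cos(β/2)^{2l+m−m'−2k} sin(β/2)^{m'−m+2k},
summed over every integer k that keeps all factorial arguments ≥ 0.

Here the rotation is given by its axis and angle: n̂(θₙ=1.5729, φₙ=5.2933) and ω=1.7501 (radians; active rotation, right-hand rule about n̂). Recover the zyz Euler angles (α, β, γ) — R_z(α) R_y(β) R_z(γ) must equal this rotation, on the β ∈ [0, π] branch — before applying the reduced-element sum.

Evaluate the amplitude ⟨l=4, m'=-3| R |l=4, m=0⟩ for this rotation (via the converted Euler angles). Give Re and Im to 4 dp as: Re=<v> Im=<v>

Axis–angle → zyz. n̂ = (sinθₙcosφₙ, sinθₙsinφₙ, cosθₙ) = (+0.548785, -0.835961, -0.002104), ω = 1.7501.
R = I cosω + sinω [n̂]ₓ + (1−cosω) n̂n̂ᵀ gives
  R = [+0.176531, -0.538510, -0.823920; -0.542650, +0.645119, -0.537914; +0.821199, +0.542059, -0.178339]
β = atan2(√(R₁₃²+R₂₃²), R₃₃) = 1.750095; α = atan2(R₂₃, R₁₃) mod 2π = 3.719984; γ = atan2(R₃₂, −R₃₁) mod 2π = 2.558162
First d^4_{-3,0}(β=1.7501), then the phase factors e^{-i(-3)α} and e^{-i(0)γ}:
c=cos(1.750095/2)=0.640961, s=sin(1.750095/2)=0.767574; N=√[1·5040·24·24]=1703.830978
The bounds max(0,m−m')=3 and min(l+m,l−m')=4 give 2 terms
  k=3: (−1)^0·1703.8310/(144)·0.6410^5·0.7676^3 = +0.578870
  k=4: (−1)^1·1703.8310/(144)·0.6410^3·0.7676^5 = -0.830154
d^4_{-3,0}(1.7501) = +0.578870 -0.830154 = -0.251284
D = (+0.163640-0.986520i)·(-0.251284)·(+1.000000+0.000000i) = -0.041120+0.247897i

Re=-0.0411 Im=0.2479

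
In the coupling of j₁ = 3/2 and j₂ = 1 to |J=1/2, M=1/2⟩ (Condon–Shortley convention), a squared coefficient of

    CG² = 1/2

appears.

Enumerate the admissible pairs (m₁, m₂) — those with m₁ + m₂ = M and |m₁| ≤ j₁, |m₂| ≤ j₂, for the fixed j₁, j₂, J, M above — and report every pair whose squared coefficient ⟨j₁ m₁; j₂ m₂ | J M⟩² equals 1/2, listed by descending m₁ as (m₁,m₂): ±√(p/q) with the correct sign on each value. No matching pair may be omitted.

(3/2,-1): +√(1/2)

Admissible pairs with m₁+m₂ = M = 1/2: (-1/2,1), (1/2,0), (3/2,-1)
  (m₁,m₂)=(3/2,-1): CG² = 1/2, CG = +√(1/2)   ← matches the target
  (m₁,m₂)=(1/2,0): CG² = 1/3, CG = −√(1/3)
  (m₁,m₂)=(-1/2,1): CG² = 1/6, CG = +√(1/6)
Pairs with CG² = 1/2: (3/2,-1): +√(1/2)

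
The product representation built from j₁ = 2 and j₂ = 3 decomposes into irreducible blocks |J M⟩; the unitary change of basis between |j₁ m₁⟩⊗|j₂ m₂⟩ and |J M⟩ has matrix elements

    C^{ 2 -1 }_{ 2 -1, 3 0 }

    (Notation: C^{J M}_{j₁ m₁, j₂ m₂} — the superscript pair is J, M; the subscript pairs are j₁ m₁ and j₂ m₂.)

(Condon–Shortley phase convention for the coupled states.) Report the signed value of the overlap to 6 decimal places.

j₁+j₂−J=3  J+j₁−j₂=1  J−j₁+j₂=3  j₁+j₂+J+1=8
(j₁±m₁, j₂±m₂, J±M) = (1,3,3,3,1,3)
P² = 81/14
sum k=2..3:
  [2] +1/4 = 1/4
  [3] −1/36 = -1/36
S = 2/9
C² = P²·S² = 2/7 ; C = +0.534522

+√(2/7) ≈ +0.534522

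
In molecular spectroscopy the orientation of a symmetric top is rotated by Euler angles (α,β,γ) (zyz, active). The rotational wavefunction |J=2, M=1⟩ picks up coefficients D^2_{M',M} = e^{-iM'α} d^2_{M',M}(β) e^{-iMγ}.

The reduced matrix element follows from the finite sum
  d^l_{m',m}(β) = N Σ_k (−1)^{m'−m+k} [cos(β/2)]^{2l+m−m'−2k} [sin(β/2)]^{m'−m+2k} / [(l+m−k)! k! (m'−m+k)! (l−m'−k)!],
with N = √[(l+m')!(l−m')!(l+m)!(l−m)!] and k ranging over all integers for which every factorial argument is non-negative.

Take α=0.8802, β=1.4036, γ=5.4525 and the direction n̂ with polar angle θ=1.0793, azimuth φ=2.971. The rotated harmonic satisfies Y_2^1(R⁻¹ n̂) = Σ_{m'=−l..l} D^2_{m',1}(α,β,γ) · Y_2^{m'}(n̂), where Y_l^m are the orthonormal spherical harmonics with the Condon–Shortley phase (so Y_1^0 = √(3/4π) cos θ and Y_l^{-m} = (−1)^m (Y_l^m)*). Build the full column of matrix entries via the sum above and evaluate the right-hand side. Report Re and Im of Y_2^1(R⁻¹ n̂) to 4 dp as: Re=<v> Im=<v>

Need the full column D^2_{m',1} for m'=−2..2 at α=0.8802, β=1.4036, γ=5.4525.
cos(β/2)=0.763681, sin(β/2)=0.645593
d^2_{-2,1}: single k=3 term ⇒ +0.410979;  D = -0.350260+0.214991i
d^2_{-1,1}: k∈[2..3] ⇒ +0.729229 -0.173715 = +0.555514;  D = -0.077567+0.550072i
d^2_{0,1}: k∈[1..2] ⇒ +0.704322 -0.503344 = +0.200978;  D = +0.135533+0.148401i
d^2_{1,1}: k∈[0..1] ⇒ +0.340133 -0.729229 = -0.389096;  D = -0.388619+0.019258i
d^2_{2,1}: single k=0 term ⇒ -0.575076;  D = -0.343932+0.460895i
Y_2^{m'}(θ=1.0793,φ=2.971) and Σ D·Y over m':
  (-0.3503+0.2150i)·(+0.2829+0.1005i)  (-0.0776+0.5501i)·(-0.3168-0.0546i)  (+0.1355+0.1484i)·(-0.1046+0.0000i)  (-0.3886+0.0193i)·(+0.3168-0.0546i)  (-0.3439+0.4609i)·(+0.2829-0.1005i)
Y_2^1(R⁻¹ n̂) = -0.253354+0.032355i

Re=-0.2534 Im=0.0324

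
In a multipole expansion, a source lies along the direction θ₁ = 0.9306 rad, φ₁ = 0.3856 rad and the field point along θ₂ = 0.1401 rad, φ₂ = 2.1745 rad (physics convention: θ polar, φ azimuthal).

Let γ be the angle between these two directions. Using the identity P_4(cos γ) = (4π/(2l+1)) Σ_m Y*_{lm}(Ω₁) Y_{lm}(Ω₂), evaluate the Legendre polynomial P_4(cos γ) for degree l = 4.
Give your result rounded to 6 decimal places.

Term-by-term m-sum for l=4 (normalisation 4π/9 = 1.396263):
  m=-4: Y*=0.00520 + 0.18299j  Y=-0.00013 - 0.00011j  product 0.00002 - 0.00002j
  m=-3: Y*=0.15514 + 0.35308j  Y=0.00328 - 0.00080j  product 0.00079 + 0.00103j
  m=-2: Y*=0.23109 + 0.22462j  Y=-0.01360 + 0.03575j  product -0.01117 + 0.00521j
  m=-1: Y*=-0.10546 - 0.04281j  Y=-0.14348 - 0.20806j  product 0.00622 + 0.02808j
  m=+0: Y*=-0.34364 + 0.00000j  Y=0.76518 + 0.00000j  product -0.26294 + 0.00000j
  m=+1: Y*=0.10546 - 0.04281j  Y=0.14348 - 0.20806j  product 0.00622 - 0.02808j
  m=+2: Y*=0.23109 - 0.22462j  Y=-0.01360 - 0.03575j  product -0.01117 - 0.00521j
  m=+3: Y*=-0.15514 + 0.35308j  Y=-0.00328 - 0.00080j  product 0.00079 - 0.00103j
  m=+4: Y*=0.00520 - 0.18299j  Y=-0.00013 + 0.00011j  product 0.00002 + 0.00002j
Σ over m = -0.27122 - 0.00000j; ×(4π/9) → -0.37869 - 0.00000j. Real part: -0.378689

-0.378689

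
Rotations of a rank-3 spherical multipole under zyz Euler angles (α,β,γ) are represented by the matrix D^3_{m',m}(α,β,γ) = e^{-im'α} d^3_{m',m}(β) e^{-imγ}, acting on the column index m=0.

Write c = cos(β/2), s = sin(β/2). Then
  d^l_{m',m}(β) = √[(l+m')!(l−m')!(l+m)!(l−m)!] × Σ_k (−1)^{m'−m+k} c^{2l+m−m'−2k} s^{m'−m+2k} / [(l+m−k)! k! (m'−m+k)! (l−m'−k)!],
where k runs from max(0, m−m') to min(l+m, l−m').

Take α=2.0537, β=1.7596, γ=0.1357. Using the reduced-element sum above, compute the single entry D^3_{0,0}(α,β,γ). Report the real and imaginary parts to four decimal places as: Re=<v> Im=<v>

First d^3_{0,0}(β=1.7596), then the phase factors e^{-i(0)α} and e^{-i(0)γ}:
c=cos(1.759600/2)=0.637305, s=sin(1.759600/2)=0.770611; N=√[6·6·6·6]=36.000000
k∈{0,1,2,3} keeps every argument non-negative
  k=0: (−1)^0·36.0000/(36)·0.6373^6·0.7706^0 = +0.067002
  k=1: (−1)^1·36.0000/(4)·0.6373^4·0.7706^2 = -0.881665
  k=2: (−1)^2·36.0000/(4)·0.6373^2·0.7706^4 = +1.289078
  k=3: (−1)^3·36.0000/(36)·0.6373^0·0.7706^6 = -0.209417
d^3_{0,0}(1.7596) = +0.067002 -0.881665 +1.289078 -0.209417 = +0.264998
Phases: e^{-i·(0)·2.0537}=+1.000000+0.000000i, e^{-i·(0)·0.1357}=+1.000000+0.000000i ⇒ D=+0.264998+0.000000i

Re=0.2650 Im=0.0000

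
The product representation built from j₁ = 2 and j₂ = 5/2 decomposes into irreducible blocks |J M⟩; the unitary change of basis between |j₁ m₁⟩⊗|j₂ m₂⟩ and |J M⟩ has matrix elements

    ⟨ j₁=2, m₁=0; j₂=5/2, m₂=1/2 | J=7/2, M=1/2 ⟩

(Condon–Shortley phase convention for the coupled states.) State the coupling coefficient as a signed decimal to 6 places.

−√(4/105) = -0.195180

j₁+j₂−J=1  J+j₁−j₂=3  J−j₁+j₂=4  j₁+j₂+J+1=9
(j₁±m₁, j₂±m₂, J±M) = (2,2,3,2,4,3)
P² = 768/35
sum k=0..1:
  [0] +1/12 = 1/12
  [1] −1/8 = -1/8
S = -1/24
C² = P²·S² = 4/105 ; C = -0.195180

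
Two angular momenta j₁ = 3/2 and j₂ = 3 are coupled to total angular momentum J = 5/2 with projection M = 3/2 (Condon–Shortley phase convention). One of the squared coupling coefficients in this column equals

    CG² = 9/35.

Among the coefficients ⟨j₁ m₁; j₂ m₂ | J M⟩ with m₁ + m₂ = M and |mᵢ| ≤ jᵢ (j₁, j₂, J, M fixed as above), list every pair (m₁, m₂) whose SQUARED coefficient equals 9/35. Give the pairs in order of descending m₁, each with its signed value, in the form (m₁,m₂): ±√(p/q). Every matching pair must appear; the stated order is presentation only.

Admissible pairs with m₁+m₂ = M = 3/2: (-3/2,3), (-1/2,2), (1/2,1), (3/2,0)
  (m₁,m₂)=(3/2,0): CG² = 9/35, CG = +√(9/35)   ← matches the target
  (m₁,m₂)=(1/2,1): CG² = 7/20, CG = −√(7/20)
  (m₁,m₂)=(-1/2,2): CG² = 1/14, CG = +√(1/14)
  (m₁,m₂)=(-3/2,3): CG² = 9/28, CG = +√(9/28)
Pairs with CG² = 9/35: (3/2,0): +√(9/35)

(3/2,0): +√(9/35)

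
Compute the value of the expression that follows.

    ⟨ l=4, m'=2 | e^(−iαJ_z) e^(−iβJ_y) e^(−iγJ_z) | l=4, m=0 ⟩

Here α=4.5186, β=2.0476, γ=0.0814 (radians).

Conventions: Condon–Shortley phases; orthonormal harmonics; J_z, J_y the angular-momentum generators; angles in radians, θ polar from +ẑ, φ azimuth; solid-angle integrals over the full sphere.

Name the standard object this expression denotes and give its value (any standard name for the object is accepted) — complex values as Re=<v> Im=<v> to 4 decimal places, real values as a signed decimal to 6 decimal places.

This is a Wigner D-matrix element — the rotation-matrix element ⟨l m'| R(α,β,γ) |l m⟩ in the angular-momentum basis.
D^4_{2,0}(4.5186,2.0476,0.0814) = e^{-i·2·4.5186}·d^4_{2,0}(2.0476)·e^{-i·0·0.0814}. Compute d first:
Half-angle: c=0.520124, s=0.854091. N=√(720·2·24·24)=910.735966
Admissible k: 0..2 (factorial args all ≥0)
  k=0: (−1)^2·910.7360/(96)·0.5201^6·0.8541^2 = +0.137016
  k=1: (−1)^3·910.7360/(36)·0.5201^4·0.8541^4 = -0.985222
  k=2: (−1)^4·910.7360/(96)·0.5201^2·0.8541^6 = +0.996229
d^4_{2,0}(2.0476) = +0.137016 -0.985222 +0.996229 = +0.148023
Attach z-rotation phases: D = e^{-i(2)(4.5186)}·(+0.148023)·e^{-i(0)(0.0814)} = -0.137044-0.055945i

Wigner D-matrix element, Re=-0.1370 Im=-0.0559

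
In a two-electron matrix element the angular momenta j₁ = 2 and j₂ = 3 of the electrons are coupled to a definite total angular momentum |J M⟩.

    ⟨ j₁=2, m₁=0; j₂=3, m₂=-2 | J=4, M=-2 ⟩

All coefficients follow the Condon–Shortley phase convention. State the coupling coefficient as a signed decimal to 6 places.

+0.585540

triangle: 1!×3!×5!/10! = 720/3628800
(j±m)!: 2!×2!×1!×5!×2!×6! = 691200
prefactor² = (2J+1)×Δ×N² = 8640/7
  k=0: +1/(0!×1!×2!×1!×1!×4!) = 1/48
  k=1: −1/(1!×0!×1!×0!×2!×5!) = -1/240
Σ = 1/60  ⇒  CG² = 8640/7×(1/60)² = 12/35
CG = +√(12/35) = +0.585540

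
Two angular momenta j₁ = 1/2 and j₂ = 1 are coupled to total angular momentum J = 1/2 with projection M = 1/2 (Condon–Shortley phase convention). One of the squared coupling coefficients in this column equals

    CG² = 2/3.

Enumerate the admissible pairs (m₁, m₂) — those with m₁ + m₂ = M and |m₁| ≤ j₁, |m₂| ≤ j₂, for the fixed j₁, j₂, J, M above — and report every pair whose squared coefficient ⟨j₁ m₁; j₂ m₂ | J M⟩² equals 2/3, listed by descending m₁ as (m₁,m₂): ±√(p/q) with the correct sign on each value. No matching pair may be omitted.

Admissible pairs with m₁+m₂ = M = 1/2: (-1/2,1), (1/2,0)
  (m₁,m₂)=(1/2,0): CG² = 1/3, CG = +√(1/3)
  (m₁,m₂)=(-1/2,1): CG² = 2/3, CG = −√(2/3)   ← matches the target
Pairs with CG² = 2/3: (-1/2,1): −√(2/3)

(-1/2,1): −√(2/3)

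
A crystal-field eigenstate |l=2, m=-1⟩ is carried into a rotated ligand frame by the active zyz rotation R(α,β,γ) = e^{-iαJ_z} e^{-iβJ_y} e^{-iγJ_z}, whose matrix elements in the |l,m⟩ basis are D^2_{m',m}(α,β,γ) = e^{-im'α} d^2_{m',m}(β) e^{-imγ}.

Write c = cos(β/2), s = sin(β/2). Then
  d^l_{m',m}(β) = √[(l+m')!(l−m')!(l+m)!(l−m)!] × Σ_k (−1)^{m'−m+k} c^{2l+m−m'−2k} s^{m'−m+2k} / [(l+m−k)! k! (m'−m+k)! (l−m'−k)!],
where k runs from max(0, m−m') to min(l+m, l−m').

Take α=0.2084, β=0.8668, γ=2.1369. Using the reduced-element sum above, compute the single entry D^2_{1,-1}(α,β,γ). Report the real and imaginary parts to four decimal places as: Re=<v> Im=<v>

Re=-0.1417 Im=0.3791

First d^2_{1,-1}(β=0.8668), then the phase factors e^{-i(1)α} and e^{-i(-1)γ}:
With c≡cos(β/2)=0.907543 and s≡sin(β/2)=0.419959, N=[6·1·1·6]^{1/2}=6.000000
The bounds max(0,m−m')=0 and min(l+m,l−m')=1 give 2 terms
  k=0: (−1)^2·6.0000/(2)·0.9075^2·0.4200^2 = +0.435782
  k=1: (−1)^3·6.0000/(6)·0.9075^0·0.4200^4 = -0.031105
d^2_{1,-1}(0.8668) = +0.435782 -0.031105 = +0.404677
Phases: e^{-i·(1)·0.2084}=+0.978363-0.206895i, e^{-i·(-1)·2.1369}=-0.536348+0.843997i ⇒ D=-0.141687+0.379063i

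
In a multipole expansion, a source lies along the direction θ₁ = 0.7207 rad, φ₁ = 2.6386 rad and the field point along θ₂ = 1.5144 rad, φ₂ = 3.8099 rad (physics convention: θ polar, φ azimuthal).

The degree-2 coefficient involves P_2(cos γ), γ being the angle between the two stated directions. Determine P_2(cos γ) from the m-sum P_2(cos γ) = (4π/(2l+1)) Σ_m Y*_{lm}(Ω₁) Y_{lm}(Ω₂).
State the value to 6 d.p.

-0.366241

Term-by-term m-sum for l=2 (normalisation 4π/5 = 2.513274):
  term(m=-2) = -0.045173-0.046418i   from Y*(Ω₁)=+0.090038-0.142090i, Y(Ω₂)=+0.089349-0.374537i
  term(m=-1) = +0.006477-0.015342i   from Y*(Ω₁)=-0.335602+0.184647i, Y(Ω₂)=-0.034124+0.026941i
  term(m=+0) = -0.068331+0.000000i   from Y*(Ω₁)=+0.218741-0.000000i, Y(Ω₂)=-0.312385+0.000000i
  term(m=+1) = +0.006477+0.015342i   from Y*(Ω₁)=+0.335602+0.184647i, Y(Ω₂)=+0.034124+0.026941i
  term(m=+2) = -0.045173+0.046418i   from Y*(Ω₁)=+0.090038+0.142090i, Y(Ω₂)=+0.089349+0.374537i
Accumulated sum -0.145723+0.000000i; after 4π/(2l+1) scaling, -0.366241+0.000000i ⇒ P_2 = -0.366241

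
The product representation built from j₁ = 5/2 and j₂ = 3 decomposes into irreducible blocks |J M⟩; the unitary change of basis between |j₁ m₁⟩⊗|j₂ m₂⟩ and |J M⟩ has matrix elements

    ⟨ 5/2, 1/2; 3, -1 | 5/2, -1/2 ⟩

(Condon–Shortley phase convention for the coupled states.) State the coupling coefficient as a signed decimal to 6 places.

j₁+j₂−J=3  J+j₁−j₂=2  J−j₁+j₂=3  j₁+j₂+J+1=9
(j₁±m₁, j₂±m₂, J±M) = (3,2,2,4,2,3)
P² = 288/35
sum k=0..2:
  [0] +1/24 = 1/24
  [1] −1/4 = -1/4
  [2] +1/24 = 1/24
S = -1/6
C² = P²·S² = 8/35 ; C = -0.478091

−√(8/35) ≈ -0.478091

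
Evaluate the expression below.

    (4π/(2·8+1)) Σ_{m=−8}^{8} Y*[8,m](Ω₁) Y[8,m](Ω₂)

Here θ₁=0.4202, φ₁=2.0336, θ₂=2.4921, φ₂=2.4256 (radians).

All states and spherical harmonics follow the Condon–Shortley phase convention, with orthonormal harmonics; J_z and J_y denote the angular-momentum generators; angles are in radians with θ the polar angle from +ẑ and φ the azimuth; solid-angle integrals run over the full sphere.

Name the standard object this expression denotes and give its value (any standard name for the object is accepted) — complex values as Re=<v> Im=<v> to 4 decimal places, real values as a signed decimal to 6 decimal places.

Legendre polynomial (addition theorem), -0.076108

This sum is the spherical-harmonic addition theorem: it equals the Legendre polynomial P_l(cos γ) of the angle γ between the two directions.
Expand P_8 via completeness: Σ_{m} conj(Y_{8,m}) at Ω₁ times Y_{8,m} at Ω₂ —
  term(m=-8) = -0.00000 - 0.00000j   from Y*(Ω₁)=-0.00033 - 0.00021j, Y(Ω₂)=0.00784 - 0.00486j
  term(m=-7) = 0.00016 + 0.00007j   from Y*(Ω₁)=-0.00035 + 0.00352j, Y(Ω₂)=0.01434 - 0.04643j
  term(m=-6) = -0.00220 - 0.00222j   from Y*(Ω₁)=0.01864 - 0.00712j, Y(Ω₂)=-0.06343 - 0.14341j
  term(m=-5) = 0.01032 + 0.02517j   from Y*(Ω₁)=-0.05869 - 0.05394j, Y(Ω₂)=-0.30901 - 0.14486j
  term(m=-4) = 0.00031 - 0.11067j   from Y*(Ω₁)=-0.06351 + 0.22051j, Y(Ω₂)=-0.46382 + 0.13218j
  term(m=-3) = -0.05934 + 0.14242j   from Y*(Ω₁)=0.44864 - 0.08274j, Y(Ω₂)=-0.18454 + 0.28341j
  term(m=-2) = -0.04963 + 0.04949j   from Y*(Ω₁)=-0.32189 - 0.42768j, Y(Ω₂)=-0.01812 - 0.12967j
  term(m=-1) = 0.04927 - 0.02037j   from Y*(Ω₁)=-0.05794 + 0.11612j, Y(Ω₂)=-0.30994 - 0.26965j
  term(m=+0) = -0.00073 + 0.00000j   from Y*(Ω₁)=-0.45934 + 0.00000j, Y(Ω₂)=0.00159 + 0.00000j
  term(m=+1) = 0.04927 + 0.02037j   from Y*(Ω₁)=0.05794 + 0.11612j, Y(Ω₂)=0.30994 - 0.26965j
  term(m=+2) = -0.04963 - 0.04949j   from Y*(Ω₁)=-0.32189 + 0.42768j, Y(Ω₂)=-0.01812 + 0.12967j
  term(m=+3) = -0.05934 - 0.14242j   from Y*(Ω₁)=-0.44864 - 0.08274j, Y(Ω₂)=0.18454 + 0.28341j
  term(m=+4) = 0.00031 + 0.11067j   from Y*(Ω₁)=-0.06351 - 0.22051j, Y(Ω₂)=-0.46382 - 0.13218j
  term(m=+5) = 0.01032 - 0.02517j   from Y*(Ω₁)=0.05869 - 0.05394j, Y(Ω₂)=0.30901 - 0.14486j
  term(m=+6) = -0.00220 + 0.00222j   from Y*(Ω₁)=0.01864 + 0.00712j, Y(Ω₂)=-0.06343 + 0.14341j
  term(m=+7) = 0.00016 - 0.00007j   from Y*(Ω₁)=0.00035 + 0.00352j, Y(Ω₂)=-0.01434 - 0.04643j
  term(m=+8) = -0.00000 + 0.00000j   from Y*(Ω₁)=-0.00033 + 0.00021j, Y(Ω₂)=0.00784 + 0.00486j
Total Σ_m = -0.10296 + 0.00000j. Multiply by 0.739198: -0.07611 + 0.00000j. P_8(cos γ) = -0.076108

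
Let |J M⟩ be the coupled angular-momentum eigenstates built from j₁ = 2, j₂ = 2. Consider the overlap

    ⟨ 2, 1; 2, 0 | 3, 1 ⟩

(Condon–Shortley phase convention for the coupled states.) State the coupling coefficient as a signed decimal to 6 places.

+0.447214  (= +√(1/5))

√[7·1!3!3!/8! · 3!1!2!2!4!2!] = √(36/5)
  +(−1)^0/∏(0,1,1,2,2,1)! = 1/4  (running 1/4)
  +(−1)^1/∏(1,0,0,1,3,2)! = -1/12  (running 1/6)
⟨..|..⟩ = √(36/5)·(1/6) = +0.447214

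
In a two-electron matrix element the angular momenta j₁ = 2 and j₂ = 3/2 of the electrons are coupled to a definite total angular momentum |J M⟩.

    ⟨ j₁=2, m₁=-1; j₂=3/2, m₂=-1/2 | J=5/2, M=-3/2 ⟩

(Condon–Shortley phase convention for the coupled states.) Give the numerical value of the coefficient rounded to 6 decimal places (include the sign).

-0.169031

triangle: 1!*3!*2!/7! = 12/5040
(j±m)!: 1!*3!*1!*2!*1!*4! = 288
prefactor² = (2J+1)*Δ*N² = 144/35
  k=0: +1/(0!*1!*3!*1!*0!*1!) = 1/6
  k=1: −1/(1!*0!*2!*0!*1!*2!) = -1/4
Σ = -1/12  ⇒  CG² = 144/35*(-1/12)² = 1/35
CG = −√(1/35) = -0.169031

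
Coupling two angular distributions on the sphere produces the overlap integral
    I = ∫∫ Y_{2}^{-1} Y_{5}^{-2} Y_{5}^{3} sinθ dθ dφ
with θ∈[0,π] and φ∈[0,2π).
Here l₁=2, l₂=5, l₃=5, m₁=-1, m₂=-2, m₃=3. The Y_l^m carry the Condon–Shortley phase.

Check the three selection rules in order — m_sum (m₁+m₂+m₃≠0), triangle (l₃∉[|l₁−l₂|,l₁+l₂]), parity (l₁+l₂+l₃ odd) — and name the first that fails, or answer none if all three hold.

none

Σmᵢ = 0  ✓
l₃∈[|l₁−l₂|,l₁+l₂]=[3,7], have l₃=5  ✓
Σlᵢ = 12 ⇒ even  ✓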